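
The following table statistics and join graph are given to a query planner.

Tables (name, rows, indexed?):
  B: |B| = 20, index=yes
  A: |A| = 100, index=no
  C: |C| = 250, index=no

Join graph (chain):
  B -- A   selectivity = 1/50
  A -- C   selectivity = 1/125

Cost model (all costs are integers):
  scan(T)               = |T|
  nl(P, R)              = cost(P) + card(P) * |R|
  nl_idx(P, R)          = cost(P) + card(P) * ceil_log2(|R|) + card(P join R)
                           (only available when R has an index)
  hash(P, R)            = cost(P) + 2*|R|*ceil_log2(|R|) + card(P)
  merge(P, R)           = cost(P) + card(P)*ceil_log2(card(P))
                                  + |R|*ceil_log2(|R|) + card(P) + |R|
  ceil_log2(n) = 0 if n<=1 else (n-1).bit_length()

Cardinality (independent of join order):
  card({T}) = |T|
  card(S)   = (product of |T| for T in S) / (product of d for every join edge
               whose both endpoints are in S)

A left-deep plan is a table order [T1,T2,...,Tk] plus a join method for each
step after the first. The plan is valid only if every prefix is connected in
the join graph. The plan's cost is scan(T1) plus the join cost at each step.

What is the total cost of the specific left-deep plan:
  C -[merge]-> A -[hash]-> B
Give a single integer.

step 1: scan C: cost=250, card=250
step 2: join A via merge
    card(P join A) = 250*100/(125) = 200
    cost = 250 + 250*8 + 100*7 + 250 + 100 = 3300
step 3: join B via hash
    card(P join B) = 200*20/(50) = 80
    cost = 3300 + 2*20*5 + 200 = 3700

3700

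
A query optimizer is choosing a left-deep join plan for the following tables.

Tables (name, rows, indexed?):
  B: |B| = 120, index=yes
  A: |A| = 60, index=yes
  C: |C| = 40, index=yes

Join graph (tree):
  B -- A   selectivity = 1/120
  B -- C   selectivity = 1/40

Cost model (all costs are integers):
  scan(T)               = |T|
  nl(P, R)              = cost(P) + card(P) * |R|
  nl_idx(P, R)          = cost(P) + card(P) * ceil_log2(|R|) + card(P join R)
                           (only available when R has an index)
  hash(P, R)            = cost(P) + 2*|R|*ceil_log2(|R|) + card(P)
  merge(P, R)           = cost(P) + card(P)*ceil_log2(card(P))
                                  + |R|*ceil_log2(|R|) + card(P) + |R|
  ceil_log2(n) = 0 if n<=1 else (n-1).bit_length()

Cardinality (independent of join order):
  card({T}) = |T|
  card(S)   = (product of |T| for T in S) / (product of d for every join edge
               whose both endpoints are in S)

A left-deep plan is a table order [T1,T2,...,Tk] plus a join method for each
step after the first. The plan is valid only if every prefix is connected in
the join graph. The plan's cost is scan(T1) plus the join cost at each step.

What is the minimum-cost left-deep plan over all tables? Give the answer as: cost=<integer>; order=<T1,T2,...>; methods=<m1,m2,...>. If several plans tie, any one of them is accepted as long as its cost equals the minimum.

Selinger DP (subsets sized 1..n):
  {B}: scan cost=120, card=120
  {A}: scan cost=60, card=60
  {C}: scan cost=40, card=40
  {AB}: card=60; try (B,nl_idx)→540, (A,nl_idx)→900, (A,hash)→960, (B,merge)→1440, (A,merge)→1500, (B,hash)→1800 …(+2); best=540 via (B,nl_idx)
  {BC}: card=120; try (B,nl_idx)→440, (C,hash)→720, (C,nl_idx)→960, (B,merge)→1280, (C,merge)→1360, (B,hash)→1760 …(+2); best=440 via (B,nl_idx)
  {ABC}: card=60; try (C,nl_idx)→960, (C,hash)→1080, (A,nl_idx)→1220, (C,merge)→1240, (A,hash)→1280, (A,merge)→1820 …(+2); best=960 via (C,nl_idx)

cost=960; order=A,B,C; methods=nl_idx,nl_idx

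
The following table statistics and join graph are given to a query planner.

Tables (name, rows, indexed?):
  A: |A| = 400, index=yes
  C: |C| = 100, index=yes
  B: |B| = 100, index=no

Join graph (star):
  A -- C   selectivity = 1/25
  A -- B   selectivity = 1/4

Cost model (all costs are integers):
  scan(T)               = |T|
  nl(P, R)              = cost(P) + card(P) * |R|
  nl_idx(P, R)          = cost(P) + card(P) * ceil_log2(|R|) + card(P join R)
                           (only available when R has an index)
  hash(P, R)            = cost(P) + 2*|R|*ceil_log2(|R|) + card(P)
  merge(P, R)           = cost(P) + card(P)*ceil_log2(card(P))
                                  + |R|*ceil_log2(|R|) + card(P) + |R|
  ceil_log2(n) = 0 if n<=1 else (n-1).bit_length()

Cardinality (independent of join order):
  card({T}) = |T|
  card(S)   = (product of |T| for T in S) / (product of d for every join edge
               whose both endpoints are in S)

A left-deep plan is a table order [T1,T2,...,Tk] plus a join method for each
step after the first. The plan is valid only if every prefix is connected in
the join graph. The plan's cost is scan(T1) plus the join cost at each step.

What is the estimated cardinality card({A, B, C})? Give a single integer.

Tables in S: A(400), B(100), C(100)
Edges inside S: A-C(d=25), A-B(d=4)
numerator = 400 * 100 * 100 = 4000000
denominator = 25 * 4 = 100
card(S) = 4000000 / 100 = 40000

40000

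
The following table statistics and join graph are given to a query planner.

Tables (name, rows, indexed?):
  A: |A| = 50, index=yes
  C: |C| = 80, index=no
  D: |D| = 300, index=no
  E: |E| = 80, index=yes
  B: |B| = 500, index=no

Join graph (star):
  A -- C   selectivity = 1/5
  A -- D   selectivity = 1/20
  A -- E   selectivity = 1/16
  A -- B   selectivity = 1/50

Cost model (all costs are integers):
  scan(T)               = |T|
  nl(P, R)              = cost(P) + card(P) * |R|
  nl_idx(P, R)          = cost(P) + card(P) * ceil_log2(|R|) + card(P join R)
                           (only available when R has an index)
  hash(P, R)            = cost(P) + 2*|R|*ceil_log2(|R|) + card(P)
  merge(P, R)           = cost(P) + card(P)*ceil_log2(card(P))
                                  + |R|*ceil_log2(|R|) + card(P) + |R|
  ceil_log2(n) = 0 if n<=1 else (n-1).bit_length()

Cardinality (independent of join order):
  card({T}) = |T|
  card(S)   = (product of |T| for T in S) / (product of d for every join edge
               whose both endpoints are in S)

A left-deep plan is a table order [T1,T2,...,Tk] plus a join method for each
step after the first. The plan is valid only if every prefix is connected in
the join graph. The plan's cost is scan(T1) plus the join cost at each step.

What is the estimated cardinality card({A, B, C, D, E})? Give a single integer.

Tables in S: A(50), B(500), C(80), D(300), E(80)
Edges inside S: A-C(d=5), A-D(d=20), A-E(d=16), A-B(d=50)
numerator = 50 * 500 * 80 * 300 * 80 = 48000000000
denominator = 5 * 20 * 16 * 50 = 80000
card(S) = 48000000000 / 80000 = 600000

600000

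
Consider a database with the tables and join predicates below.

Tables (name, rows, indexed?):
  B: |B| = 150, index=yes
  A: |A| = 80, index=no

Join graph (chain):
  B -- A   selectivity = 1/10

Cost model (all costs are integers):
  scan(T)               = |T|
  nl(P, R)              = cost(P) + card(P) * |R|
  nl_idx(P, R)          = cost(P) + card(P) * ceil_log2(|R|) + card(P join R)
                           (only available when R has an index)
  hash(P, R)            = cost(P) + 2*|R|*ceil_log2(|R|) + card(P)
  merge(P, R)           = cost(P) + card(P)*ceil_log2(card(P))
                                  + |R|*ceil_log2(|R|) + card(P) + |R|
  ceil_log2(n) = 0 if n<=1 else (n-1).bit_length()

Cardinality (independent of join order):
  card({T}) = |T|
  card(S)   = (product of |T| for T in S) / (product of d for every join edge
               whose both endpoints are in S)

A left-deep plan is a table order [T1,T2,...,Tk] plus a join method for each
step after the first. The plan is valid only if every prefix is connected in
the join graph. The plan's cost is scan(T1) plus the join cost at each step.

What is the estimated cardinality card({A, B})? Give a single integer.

Tables in S: A(80), B(150)
Edges inside S: B-A(d=10)
numerator = 80 * 150 = 12000
denominator = 10 = 10
card(S) = 12000 / 10 = 1200

1200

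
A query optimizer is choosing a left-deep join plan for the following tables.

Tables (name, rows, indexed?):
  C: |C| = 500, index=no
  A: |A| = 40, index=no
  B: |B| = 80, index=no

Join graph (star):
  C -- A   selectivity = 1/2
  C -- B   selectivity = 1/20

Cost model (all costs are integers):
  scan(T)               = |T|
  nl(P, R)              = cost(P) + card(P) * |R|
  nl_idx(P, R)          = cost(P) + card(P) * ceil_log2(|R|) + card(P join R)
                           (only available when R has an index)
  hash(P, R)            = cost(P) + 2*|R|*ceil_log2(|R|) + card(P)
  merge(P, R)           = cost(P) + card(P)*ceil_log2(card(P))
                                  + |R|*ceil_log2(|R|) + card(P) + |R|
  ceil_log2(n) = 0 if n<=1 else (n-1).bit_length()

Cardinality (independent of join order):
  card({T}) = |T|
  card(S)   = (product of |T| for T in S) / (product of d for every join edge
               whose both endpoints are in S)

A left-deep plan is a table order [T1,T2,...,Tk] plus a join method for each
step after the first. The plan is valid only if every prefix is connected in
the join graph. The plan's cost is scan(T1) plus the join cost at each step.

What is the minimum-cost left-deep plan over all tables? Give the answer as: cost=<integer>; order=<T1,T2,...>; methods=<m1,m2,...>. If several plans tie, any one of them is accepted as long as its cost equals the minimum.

Selinger DP (subsets sized 1..n):
  {C}: scan cost=500, card=500
  {A}: scan cost=40, card=40
  {B}: scan cost=80, card=80
  {AC}: card=10000; try (A,hash)→1480, (C,merge)→5320, (A,merge)→5780, (C,hash)→9080, (C,nl)→20040, (A,nl)→20500; best=1480 via (A,hash)
  {BC}: card=2000; try (B,hash)→2120, (C,merge)→5720, (B,merge)→6140, (C,hash)→9160, (C,nl)→40080, (B,nl)→40500; best=2120 via (B,hash)
  {ABC}: card=40000; try (A,hash)→4600, (B,hash)→12600, (A,merge)→26400, (A,nl)→82120, (B,merge)→152120, (B,nl)→801480; best=4600 via (A,hash)

cost=4600; order=C,B,A; methods=hash,hash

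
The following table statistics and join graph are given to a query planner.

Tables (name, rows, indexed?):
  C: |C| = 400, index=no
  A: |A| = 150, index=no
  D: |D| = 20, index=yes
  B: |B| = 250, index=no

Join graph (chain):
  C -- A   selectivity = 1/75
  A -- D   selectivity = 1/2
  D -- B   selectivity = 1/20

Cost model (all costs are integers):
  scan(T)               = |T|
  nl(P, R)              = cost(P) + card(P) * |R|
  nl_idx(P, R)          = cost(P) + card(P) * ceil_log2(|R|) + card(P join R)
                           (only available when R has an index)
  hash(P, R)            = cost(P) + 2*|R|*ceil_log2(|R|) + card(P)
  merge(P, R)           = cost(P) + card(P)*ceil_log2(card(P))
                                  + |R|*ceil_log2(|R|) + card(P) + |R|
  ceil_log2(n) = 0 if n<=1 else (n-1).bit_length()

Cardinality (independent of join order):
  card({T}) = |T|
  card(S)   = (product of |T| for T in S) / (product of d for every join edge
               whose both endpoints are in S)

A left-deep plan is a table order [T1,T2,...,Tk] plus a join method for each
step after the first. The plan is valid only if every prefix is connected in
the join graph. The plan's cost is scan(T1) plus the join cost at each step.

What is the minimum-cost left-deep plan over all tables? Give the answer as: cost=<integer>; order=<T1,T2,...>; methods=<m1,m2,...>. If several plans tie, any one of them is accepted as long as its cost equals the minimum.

Selinger DP (subsets sized 1..n):
  {C}: scan cost=400, card=400
  {A}: scan cost=150, card=150
  {D}: scan cost=20, card=20
  {B}: scan cost=250, card=250
  {AC}: card=800; try (A,hash)→3200, (C,merge)→5500, (A,merge)→5750, (C,hash)→7500, (C,nl)→60150, (A,nl)→60400; best=3200 via (A,hash)
  {AD}: card=1500; try (D,hash)→500, (A,merge)→1490, (D,merge)→1620, (D,nl_idx)→2400, (A,hash)→2440, (A,nl)→3020 …(+1); best=500 via (D,hash)
  {BD}: card=250; try (D,hash)→700, (D,nl_idx)→1750, (B,merge)→2390, (D,merge)→2620, (B,hash)→4040, (B,nl)→5020 …(+1); best=700 via (D,hash)
  {ACD}: card=8000; try (D,hash)→4200, (C,hash)→9200, (D,merge)→12120, (D,nl_idx)→15200, (D,nl)→19200, (C,merge)→22500 …(+1); best=4200 via (D,hash)
  {ABD}: card=18750; try (A,hash)→3350, (A,merge)→4300, (B,hash)→6000, (B,merge)→20750, (A,nl)→38200, (B,nl)→375500; best=3350 via (A,hash)
  {ABCD}: card=100000; try (B,hash)→16200, (C,hash)→29300, (B,merge)→118450, (C,merge)→307350, (B,nl)→2004200, (C,nl)→7503350; best=16200 via (B,hash)

cost=16200; order=C,A,D,B; methods=hash,hash,hash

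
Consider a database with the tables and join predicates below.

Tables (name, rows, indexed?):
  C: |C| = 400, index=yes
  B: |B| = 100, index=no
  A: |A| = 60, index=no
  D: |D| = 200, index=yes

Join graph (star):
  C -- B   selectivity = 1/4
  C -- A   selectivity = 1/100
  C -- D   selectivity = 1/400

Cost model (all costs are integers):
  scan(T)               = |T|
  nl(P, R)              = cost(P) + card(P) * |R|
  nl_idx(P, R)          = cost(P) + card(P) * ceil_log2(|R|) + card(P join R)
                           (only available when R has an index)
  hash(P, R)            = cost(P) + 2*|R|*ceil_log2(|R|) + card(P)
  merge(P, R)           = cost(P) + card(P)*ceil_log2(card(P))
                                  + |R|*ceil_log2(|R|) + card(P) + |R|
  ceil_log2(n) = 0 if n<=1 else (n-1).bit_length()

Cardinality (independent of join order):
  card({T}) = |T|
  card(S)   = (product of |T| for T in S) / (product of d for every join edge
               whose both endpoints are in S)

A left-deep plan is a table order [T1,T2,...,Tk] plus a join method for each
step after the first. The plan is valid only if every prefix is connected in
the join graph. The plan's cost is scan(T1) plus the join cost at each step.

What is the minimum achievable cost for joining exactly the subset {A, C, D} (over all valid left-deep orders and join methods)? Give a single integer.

2880

Selinger DP over subsets of {A,C,D}:
  {C}: scan cost=400, card=400
  {A}: scan cost=60, card=60
  {D}: scan cost=200, card=200
  {AC}: card=240; try (C,nl_idx)→840, (A,hash)→1520, (C,merge)→4480, (A,merge)→4820, (C,hash)→7320, (C,nl)→24060 …(+1); best=840 via (C,nl_idx)
  {CD}: card=200; try (C,nl_idx)→2200, (D,nl_idx)→3800, (D,hash)→4000, (C,merge)→6000, (D,merge)→6200, (C,hash)→7600 …(+2); best=2200 via (C,nl_idx)
  {ACD}: card=120; try (D,nl_idx)→2880, (A,hash)→3120, (D,hash)→4280, (A,merge)→4420, (D,merge)→4800, (A,nl)→14200 …(+1); best=2880 via (D,nl_idx)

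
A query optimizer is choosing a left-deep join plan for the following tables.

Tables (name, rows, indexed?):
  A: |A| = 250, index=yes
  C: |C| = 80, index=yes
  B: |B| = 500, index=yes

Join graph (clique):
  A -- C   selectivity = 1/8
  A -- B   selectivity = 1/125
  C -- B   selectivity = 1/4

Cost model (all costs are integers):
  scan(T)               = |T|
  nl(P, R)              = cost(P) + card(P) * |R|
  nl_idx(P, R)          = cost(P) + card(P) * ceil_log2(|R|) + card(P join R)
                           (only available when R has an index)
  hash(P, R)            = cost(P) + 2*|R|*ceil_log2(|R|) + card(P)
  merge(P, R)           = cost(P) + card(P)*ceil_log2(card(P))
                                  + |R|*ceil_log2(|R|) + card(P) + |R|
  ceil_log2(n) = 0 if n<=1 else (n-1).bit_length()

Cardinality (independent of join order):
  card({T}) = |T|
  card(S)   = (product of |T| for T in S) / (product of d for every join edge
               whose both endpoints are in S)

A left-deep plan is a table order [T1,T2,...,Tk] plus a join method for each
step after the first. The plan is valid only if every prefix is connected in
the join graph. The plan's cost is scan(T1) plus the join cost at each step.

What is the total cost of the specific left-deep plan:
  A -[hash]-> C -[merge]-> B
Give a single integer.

step 1: scan A: cost=250, card=250
step 2: join C via hash
    card(P join C) = 250*80/(8) = 2500
    cost = 250 + 2*80*7 + 250 = 1620
step 3: join B via merge
    card(P join B) = 2500*500/(125*4) = 2500
    cost = 1620 + 2500*12 + 500*9 + 2500 + 500 = 39120

39120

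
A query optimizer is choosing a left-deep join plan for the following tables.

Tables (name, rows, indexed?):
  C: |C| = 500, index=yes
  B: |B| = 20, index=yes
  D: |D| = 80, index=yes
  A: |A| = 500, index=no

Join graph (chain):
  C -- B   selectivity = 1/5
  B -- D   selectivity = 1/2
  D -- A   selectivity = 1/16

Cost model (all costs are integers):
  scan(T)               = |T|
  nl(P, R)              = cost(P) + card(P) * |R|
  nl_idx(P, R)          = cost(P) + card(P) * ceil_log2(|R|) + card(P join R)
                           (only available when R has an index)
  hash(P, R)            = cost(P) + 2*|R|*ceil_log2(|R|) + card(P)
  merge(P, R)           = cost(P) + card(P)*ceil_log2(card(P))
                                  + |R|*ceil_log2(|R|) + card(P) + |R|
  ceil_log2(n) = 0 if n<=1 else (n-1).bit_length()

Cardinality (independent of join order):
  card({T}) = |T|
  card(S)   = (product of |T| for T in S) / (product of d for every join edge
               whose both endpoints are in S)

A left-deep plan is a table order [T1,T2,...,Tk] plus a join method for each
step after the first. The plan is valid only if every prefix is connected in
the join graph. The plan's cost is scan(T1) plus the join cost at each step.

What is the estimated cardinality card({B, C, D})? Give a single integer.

80000

Tables in S: B(20), C(500), D(80)
Edges inside S: C-B(d=5), B-D(d=2)
numerator = 20 * 500 * 80 = 800000
denominator = 5 * 2 = 10
card(S) = 800000 / 10 = 80000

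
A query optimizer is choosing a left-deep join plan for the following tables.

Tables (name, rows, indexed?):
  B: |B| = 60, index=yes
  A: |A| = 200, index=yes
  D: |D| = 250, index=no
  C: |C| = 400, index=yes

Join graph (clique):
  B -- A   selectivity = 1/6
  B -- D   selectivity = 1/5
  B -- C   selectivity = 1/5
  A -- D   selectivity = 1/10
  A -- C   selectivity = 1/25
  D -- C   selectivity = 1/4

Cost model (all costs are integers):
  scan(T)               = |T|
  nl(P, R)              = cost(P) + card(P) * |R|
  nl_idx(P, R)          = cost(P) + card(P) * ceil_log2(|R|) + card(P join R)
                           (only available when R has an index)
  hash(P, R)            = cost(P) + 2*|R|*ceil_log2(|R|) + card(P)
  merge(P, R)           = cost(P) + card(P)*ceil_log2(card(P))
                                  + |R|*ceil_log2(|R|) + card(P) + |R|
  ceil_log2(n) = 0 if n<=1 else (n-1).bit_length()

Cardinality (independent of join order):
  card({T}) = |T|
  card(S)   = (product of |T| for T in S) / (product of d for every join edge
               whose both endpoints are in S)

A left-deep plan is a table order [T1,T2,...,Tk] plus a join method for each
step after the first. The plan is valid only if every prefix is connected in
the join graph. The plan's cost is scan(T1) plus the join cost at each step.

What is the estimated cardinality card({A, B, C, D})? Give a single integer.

Tables in S: A(200), B(60), C(400), D(250)
Edges inside S: B-A(d=6), B-D(d=5), B-C(d=5), A-D(d=10), A-C(d=25), D-C(d=4)
numerator = 200 * 60 * 400 * 250 = 1200000000
denominator = 6 * 5 * 5 * 10 * 25 * 4 = 150000
card(S) = 1200000000 / 150000 = 8000

8000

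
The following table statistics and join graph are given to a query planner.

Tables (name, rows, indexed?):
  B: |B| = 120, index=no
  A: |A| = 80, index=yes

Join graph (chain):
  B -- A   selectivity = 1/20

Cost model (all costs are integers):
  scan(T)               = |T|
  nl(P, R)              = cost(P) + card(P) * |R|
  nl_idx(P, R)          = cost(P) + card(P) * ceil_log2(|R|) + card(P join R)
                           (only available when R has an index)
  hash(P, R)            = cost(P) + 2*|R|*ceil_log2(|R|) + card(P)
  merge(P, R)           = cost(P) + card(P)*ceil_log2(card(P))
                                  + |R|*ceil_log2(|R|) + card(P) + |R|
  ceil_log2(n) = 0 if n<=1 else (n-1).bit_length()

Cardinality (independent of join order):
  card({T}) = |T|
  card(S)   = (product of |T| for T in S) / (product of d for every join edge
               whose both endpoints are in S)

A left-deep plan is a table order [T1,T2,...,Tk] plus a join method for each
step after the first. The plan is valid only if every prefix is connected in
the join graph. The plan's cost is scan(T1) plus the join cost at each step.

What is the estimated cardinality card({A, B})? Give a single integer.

480

Tables in S: A(80), B(120)
Edges inside S: B-A(d=20)
numerator = 80 * 120 = 9600
denominator = 20 = 20
card(S) = 9600 / 20 = 480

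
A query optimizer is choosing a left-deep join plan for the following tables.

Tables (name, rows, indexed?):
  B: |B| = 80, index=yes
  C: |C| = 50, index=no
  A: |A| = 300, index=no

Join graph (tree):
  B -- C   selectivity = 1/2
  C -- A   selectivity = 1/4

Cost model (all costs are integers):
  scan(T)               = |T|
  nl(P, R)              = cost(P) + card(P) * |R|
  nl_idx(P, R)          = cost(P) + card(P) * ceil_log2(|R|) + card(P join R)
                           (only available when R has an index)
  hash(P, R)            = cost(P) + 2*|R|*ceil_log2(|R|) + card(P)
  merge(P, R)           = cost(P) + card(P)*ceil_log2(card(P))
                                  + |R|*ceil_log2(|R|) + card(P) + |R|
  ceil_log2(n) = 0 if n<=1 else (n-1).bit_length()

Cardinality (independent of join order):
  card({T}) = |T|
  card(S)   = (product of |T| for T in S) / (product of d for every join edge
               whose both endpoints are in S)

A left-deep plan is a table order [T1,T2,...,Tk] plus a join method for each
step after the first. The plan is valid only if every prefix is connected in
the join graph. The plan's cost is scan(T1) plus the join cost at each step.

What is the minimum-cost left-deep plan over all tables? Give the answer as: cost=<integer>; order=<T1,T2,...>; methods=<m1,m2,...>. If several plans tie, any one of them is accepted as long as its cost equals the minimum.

Selinger DP (subsets sized 1..n):
  {B}: scan cost=80, card=80
  {C}: scan cost=50, card=50
  {A}: scan cost=300, card=300
  {BC}: card=2000; try (C,hash)→760, (B,merge)→1040, (C,merge)→1070, (B,hash)→1220, (B,nl_idx)→2400, (B,nl)→4050 …(+1); best=760 via (C,hash)
  {AC}: card=3750; try (C,hash)→1200, (A,merge)→3400, (C,merge)→3650, (A,hash)→5500, (A,nl)→15050, (C,nl)→15300; best=1200 via (C,hash)
  {ABC}: card=150000; try (B,hash)→6070, (A,hash)→8160, (A,merge)→27760, (B,merge)→50590, (B,nl_idx)→177450, (B,nl)→301200 …(+1); best=6070 via (B,hash)

cost=6070; order=A,C,B; methods=hash,hash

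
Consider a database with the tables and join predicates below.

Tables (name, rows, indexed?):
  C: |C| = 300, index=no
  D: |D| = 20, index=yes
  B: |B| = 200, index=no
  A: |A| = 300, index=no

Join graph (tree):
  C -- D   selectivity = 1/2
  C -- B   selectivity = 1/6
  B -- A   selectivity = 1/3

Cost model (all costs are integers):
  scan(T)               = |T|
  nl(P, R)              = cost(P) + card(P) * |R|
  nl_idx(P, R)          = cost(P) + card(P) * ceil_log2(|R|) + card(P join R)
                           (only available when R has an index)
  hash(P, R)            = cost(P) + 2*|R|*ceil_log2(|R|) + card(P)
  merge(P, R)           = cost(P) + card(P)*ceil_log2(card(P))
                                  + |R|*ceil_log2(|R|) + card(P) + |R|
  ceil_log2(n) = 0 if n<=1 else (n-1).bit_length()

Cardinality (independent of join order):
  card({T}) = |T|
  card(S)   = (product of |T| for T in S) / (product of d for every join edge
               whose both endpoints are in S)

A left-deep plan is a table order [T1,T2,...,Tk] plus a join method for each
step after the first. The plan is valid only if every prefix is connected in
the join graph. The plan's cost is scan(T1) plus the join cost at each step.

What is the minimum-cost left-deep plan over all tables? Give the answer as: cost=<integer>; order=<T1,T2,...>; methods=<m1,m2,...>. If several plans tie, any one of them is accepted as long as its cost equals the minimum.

cost=112400; order=C,D,B,A; methods=hash,hash,hash

Selinger DP (subsets sized 1..n):
  {C}: scan cost=300, card=300
  {D}: scan cost=20, card=20
  {B}: scan cost=200, card=200
  {A}: scan cost=300, card=300
  {CD}: card=3000; try (D,hash)→800, (C,merge)→3140, (D,merge)→3420, (D,nl_idx)→4800, (C,hash)→5440, (C,nl)→6020 …(+1); best=800 via (D,hash)
  {BC}: card=10000; try (B,hash)→3800, (C,merge)→5000, (B,merge)→5100, (C,hash)→5800, (C,nl)→60200, (B,nl)→60300; best=3800 via (B,hash)
  {AB}: card=20000; try (B,hash)→3800, (A,merge)→5000, (B,merge)→5100, (A,hash)→5800, (A,nl)→60200, (B,nl)→60300; best=3800 via (B,hash)
  {BCD}: card=100000; try (B,hash)→7000, (D,hash)→14000, (B,merge)→41600, (D,nl_idx)→153800, (D,merge)→153920, (D,nl)→203800 …(+1); best=7000 via (B,hash)
  {ABC}: card=1000000; try (A,hash)→19200, (C,hash)→29200, (A,merge)→156800, (C,merge)→326800, (A,nl)→3003800, (C,nl)→6003800; best=19200 via (A,hash)
  {ABCD}: card=10000000; try (A,hash)→112400, (D,hash)→1019400, (A,merge)→1810000, (D,nl_idx)→15019200, (D,nl)→20019200, (D,merge)→21019320 …(+1); best=112400 via (A,hash)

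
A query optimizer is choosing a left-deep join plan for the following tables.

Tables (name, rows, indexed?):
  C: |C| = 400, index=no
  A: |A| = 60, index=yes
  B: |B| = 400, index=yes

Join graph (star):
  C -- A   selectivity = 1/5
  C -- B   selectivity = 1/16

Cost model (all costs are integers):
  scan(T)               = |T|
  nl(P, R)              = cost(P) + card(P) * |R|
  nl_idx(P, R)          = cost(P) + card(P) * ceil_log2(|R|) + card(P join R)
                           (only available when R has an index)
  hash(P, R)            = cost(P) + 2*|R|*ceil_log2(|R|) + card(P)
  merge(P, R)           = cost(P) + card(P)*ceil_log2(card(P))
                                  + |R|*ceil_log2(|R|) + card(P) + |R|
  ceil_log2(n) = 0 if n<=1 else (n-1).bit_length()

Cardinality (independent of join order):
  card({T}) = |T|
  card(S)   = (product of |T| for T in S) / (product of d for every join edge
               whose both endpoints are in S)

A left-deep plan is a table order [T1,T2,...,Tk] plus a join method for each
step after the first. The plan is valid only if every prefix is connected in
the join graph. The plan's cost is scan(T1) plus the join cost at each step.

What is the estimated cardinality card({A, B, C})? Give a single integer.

Tables in S: A(60), B(400), C(400)
Edges inside S: C-A(d=5), C-B(d=16)
numerator = 60 * 400 * 400 = 9600000
denominator = 5 * 16 = 80
card(S) = 9600000 / 80 = 120000

120000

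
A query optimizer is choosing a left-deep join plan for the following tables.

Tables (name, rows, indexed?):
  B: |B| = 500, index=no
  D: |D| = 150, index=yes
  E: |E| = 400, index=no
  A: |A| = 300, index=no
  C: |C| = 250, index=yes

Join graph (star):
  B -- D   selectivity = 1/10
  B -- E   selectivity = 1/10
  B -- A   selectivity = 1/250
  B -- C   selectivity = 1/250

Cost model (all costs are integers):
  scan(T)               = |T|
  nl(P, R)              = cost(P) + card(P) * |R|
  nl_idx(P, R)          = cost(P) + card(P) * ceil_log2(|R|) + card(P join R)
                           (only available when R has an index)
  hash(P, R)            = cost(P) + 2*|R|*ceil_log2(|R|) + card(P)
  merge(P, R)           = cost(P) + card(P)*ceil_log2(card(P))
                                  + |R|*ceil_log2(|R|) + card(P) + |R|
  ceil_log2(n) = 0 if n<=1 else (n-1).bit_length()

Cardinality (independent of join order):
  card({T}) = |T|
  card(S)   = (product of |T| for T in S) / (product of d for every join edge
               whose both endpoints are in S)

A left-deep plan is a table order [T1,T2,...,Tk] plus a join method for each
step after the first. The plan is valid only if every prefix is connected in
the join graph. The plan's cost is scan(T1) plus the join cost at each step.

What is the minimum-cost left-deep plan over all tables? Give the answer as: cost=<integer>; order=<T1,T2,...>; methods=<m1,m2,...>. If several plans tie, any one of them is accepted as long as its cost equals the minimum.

cost=30100; order=B,C,A,D,E; methods=hash,hash,hash,hash

Selinger DP (subsets sized 1..n):
  {B}: scan cost=500, card=500
  {D}: scan cost=150, card=150
  {E}: scan cost=400, card=400
  {A}: scan cost=300, card=300
  {C}: scan cost=250, card=250
  {BD}: card=7500; try (D,hash)→3400, (B,merge)→6500, (D,merge)→6850, (B,hash)→9300, (D,nl_idx)→12000, (B,nl)→75150 …(+1); best=3400 via (D,hash)
  {BE}: card=20000; try (E,hash)→8200, (B,merge)→9400, (E,merge)→9500, (B,hash)→9800, (B,nl)→200400, (E,nl)→200500; best=8200 via (E,hash)
  {AB}: card=600; try (A,hash)→6400, (B,merge)→8300, (A,merge)→8500, (B,hash)→9600, (B,nl)→150300, (A,nl)→150500; best=6400 via (A,hash)
  {BC}: card=500; try (C,hash)→5000, (C,nl_idx)→5000, (B,merge)→7500, (C,merge)→7750, (B,hash)→9500, (B,nl)→125250 …(+1); best=5000 via (C,hash)
  {BDE}: card=300000; try (E,hash)→18100, (D,hash)→30600, (E,merge)→112400, (D,merge)→329550, (D,nl_idx)→468200, (E,nl)→3003400 …(+1); best=18100 via (E,hash)
  {ABD}: card=9000; try (D,hash)→9400, (D,merge)→14350, (A,hash)→16300, (D,nl_idx)→20200, (D,nl)→96400, (A,merge)→111400 …(+1); best=9400 via (D,hash)
  {BCD}: card=7500; try (D,hash)→7900, (D,merge)→11350, (C,hash)→14900, (D,nl_idx)→16500, (C,nl_idx)→70900, (D,nl)→80000 …(+2); best=7900 via (D,hash)
  {ABE}: card=24000; try (E,hash)→14200, (E,merge)→17000, (A,hash)→33600, (E,nl)→246400, (A,merge)→331200, (A,nl)→6008200; best=14200 via (E,hash)
  {BCE}: card=20000; try (E,hash)→12700, (E,merge)→14000, (C,hash)→32200, (C,nl_idx)→188200, (E,nl)→205000, (C,merge)→330450 …(+1); best=12700 via (E,hash)
  {ABC}: card=600; try (A,hash)→10900, (C,hash)→11000, (C,nl_idx)→11800, (A,merge)→13000, (C,merge)→15250, (A,nl)→155000 …(+1); best=10900 via (A,hash)
  {ABDE}: card=360000; try (E,hash)→25600, (D,hash)→40600, (E,merge)→148400, (A,hash)→323500, (D,merge)→399550, (D,nl_idx)→566200 …(+4); best=25600 via (E,hash)
  {BCDE}: card=300000; try (E,hash)→22600, (D,hash)→35100, (E,merge)→116900, (C,hash)→322100, (D,merge)→334050, (D,nl_idx)→472700 …(+5); best=22600 via (E,hash)
  {ABCD}: card=9000; try (D,hash)→13900, (D,merge)→18850, (A,hash)→20800, (C,hash)→22400, (D,nl_idx)→24700, (C,nl_idx)→90400 …(+5); best=13900 via (D,hash)
  {ABCE}: card=24000; try (E,hash)→18700, (E,merge)→21500, (A,hash)→38100, (C,hash)→42200, (C,nl_idx)→230200, (E,nl)→250900 …(+4); best=18700 via (E,hash)
  {ABCDE}: card=360000; try (E,hash)→30100, (D,hash)→45100, (E,merge)→152900, (A,hash)→328000, (C,hash)→389600, (D,merge)→404050 …(+8); best=30100 via (E,hash)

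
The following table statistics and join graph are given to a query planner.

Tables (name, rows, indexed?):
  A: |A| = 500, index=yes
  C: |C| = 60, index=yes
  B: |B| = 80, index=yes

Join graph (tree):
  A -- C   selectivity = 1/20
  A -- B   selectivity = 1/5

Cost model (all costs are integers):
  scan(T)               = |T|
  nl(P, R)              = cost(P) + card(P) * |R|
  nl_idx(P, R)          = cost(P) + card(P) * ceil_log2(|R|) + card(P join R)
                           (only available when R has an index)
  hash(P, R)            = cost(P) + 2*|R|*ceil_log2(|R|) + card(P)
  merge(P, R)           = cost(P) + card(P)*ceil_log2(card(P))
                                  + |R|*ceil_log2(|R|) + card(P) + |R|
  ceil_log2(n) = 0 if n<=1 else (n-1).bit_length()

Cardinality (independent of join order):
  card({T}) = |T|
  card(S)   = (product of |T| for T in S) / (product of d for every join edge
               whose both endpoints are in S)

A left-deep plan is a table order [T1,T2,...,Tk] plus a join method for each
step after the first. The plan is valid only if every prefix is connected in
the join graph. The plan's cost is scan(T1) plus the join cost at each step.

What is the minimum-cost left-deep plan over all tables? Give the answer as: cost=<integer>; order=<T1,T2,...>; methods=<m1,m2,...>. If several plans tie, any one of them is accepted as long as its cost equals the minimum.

cost=4340; order=A,C,B; methods=hash,hash

Selinger DP (subsets sized 1..n):
  {A}: scan cost=500, card=500
  {C}: scan cost=60, card=60
  {B}: scan cost=80, card=80
  {AC}: card=1500; try (C,hash)→1720, (A,nl_idx)→2100, (C,nl_idx)→5000, (A,merge)→5480, (C,merge)→5920, (A,hash)→9120 …(+2); best=1720 via (C,hash)
  {AB}: card=8000; try (B,hash)→2120, (A,merge)→5720, (B,merge)→6140, (A,nl_idx)→8800, (A,hash)→9160, (B,nl_idx)→12000 …(+2); best=2120 via (B,hash)
  {ABC}: card=24000; try (B,hash)→4340, (C,hash)→10840, (B,merge)→20360, (B,nl_idx)→36220, (C,nl_idx)→74120, (C,merge)→114540 …(+2); best=4340 via (B,hash)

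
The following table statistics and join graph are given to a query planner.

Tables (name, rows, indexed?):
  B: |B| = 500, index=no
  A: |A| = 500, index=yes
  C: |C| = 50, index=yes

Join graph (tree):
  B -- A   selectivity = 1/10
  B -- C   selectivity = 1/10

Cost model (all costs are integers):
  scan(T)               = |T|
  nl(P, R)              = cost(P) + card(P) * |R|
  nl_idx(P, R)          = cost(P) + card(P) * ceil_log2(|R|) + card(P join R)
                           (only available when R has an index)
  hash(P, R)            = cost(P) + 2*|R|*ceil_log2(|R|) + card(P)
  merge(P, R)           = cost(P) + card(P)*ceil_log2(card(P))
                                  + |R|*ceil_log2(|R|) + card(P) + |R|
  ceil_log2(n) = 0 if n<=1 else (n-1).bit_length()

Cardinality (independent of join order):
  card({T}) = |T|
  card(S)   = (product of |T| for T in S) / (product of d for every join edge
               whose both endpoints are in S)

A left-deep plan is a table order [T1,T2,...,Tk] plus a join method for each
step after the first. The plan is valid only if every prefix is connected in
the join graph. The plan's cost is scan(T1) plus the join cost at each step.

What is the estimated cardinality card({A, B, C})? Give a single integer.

125000

Tables in S: A(500), B(500), C(50)
Edges inside S: B-A(d=10), B-C(d=10)
numerator = 500 * 500 * 50 = 12500000
denominator = 10 * 10 = 100
card(S) = 12500000 / 100 = 125000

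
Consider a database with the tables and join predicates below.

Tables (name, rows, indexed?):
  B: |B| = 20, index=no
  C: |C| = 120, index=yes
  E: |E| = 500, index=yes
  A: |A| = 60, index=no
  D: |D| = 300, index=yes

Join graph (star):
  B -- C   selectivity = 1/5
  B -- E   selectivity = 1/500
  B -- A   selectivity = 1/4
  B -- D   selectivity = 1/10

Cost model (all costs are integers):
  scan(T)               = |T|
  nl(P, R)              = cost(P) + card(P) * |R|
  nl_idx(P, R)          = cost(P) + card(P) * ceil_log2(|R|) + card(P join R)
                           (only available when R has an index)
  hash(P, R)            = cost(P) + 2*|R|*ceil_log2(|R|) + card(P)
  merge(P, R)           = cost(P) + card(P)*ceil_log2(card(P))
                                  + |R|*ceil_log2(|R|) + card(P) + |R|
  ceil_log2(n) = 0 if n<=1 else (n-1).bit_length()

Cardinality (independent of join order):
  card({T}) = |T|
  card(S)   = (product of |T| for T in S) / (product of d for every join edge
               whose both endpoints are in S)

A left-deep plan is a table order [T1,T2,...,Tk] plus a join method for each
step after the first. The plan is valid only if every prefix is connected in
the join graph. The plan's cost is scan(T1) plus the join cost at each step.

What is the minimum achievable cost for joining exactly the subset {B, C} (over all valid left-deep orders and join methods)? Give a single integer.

Selinger DP over subsets of {B,C}:
  {B}: scan cost=20, card=20
  {C}: scan cost=120, card=120
  {BC}: card=480; try (B,hash)→440, (C,nl_idx)→640, (C,merge)→1100, (B,merge)→1200, (C,hash)→1720, (C,nl)→2420 …(+1); best=440 via (B,hash)

440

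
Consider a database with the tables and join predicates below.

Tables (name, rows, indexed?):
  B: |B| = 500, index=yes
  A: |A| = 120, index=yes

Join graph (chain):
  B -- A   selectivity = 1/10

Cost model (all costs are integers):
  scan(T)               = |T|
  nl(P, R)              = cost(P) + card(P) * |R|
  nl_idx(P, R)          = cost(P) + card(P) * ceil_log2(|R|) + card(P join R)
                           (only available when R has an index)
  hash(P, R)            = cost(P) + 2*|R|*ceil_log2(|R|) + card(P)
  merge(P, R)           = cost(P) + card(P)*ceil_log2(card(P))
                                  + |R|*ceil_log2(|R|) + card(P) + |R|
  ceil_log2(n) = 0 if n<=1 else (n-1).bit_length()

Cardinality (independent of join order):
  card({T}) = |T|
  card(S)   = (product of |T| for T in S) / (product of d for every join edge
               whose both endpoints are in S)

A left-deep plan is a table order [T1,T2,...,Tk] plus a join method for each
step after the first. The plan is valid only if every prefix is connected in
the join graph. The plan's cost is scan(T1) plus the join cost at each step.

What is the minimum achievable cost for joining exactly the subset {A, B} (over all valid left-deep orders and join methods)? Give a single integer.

2680

Selinger DP over subsets of {A,B}:
  {B}: scan cost=500, card=500
  {A}: scan cost=120, card=120
  {AB}: card=6000; try (A,hash)→2680, (B,merge)→6080, (A,merge)→6460, (B,nl_idx)→7200, (B,hash)→9240, (A,nl_idx)→10000 …(+2); best=2680 via (A,hash)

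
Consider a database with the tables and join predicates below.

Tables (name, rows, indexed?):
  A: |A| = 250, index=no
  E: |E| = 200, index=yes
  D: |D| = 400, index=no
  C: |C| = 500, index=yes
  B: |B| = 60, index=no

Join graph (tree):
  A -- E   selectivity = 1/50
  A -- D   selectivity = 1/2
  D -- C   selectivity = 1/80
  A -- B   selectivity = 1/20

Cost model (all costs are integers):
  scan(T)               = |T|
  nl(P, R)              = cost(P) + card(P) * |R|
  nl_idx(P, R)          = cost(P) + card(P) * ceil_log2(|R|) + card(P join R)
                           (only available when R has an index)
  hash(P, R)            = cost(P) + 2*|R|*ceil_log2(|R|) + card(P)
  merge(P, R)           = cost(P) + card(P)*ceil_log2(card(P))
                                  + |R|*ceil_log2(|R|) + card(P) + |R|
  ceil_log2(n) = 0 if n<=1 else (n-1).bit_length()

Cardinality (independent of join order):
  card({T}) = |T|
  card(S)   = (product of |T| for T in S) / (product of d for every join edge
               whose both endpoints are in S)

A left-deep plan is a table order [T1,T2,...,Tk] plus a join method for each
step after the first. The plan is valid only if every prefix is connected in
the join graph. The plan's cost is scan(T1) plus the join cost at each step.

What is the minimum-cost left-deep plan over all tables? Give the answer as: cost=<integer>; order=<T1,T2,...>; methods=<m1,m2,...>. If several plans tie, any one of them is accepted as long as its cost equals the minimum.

cost=624170; order=A,E,B,D,C; methods=nl_idx,hash,hash,hash

Selinger DP (subsets sized 1..n):
  {A}: scan cost=250, card=250
  {E}: scan cost=200, card=200
  {D}: scan cost=400, card=400
  {C}: scan cost=500, card=500
  {B}: scan cost=60, card=60
  {AE}: card=1000; try (E,nl_idx)→3250, (E,hash)→3700, (A,merge)→4250, (E,merge)→4300, (A,hash)→4400, (A,nl)→50200 …(+1); best=3250 via (E,nl_idx)
  {AD}: card=50000; try (A,hash)→4800, (D,merge)→6500, (A,merge)→6650, (D,hash)→7700, (D,nl)→100250, (A,nl)→100400; best=4800 via (A,hash)
  {AB}: card=750; try (B,hash)→1220, (A,merge)→2730, (B,merge)→2920, (A,hash)→4120, (A,nl)→15060, (B,nl)→15250; best=1220 via (B,hash)
  {CD}: card=2500; try (C,nl_idx)→6500, (D,hash)→8200, (C,merge)→9400, (D,merge)→9500, (C,hash)→9800, (C,nl)→200400 …(+1); best=6500 via (C,nl_idx)
  {ADE}: card=200000; try (D,hash)→11450, (D,merge)→18250, (E,hash)→58000, (D,nl)→403250, (E,nl_idx)→604800, (E,merge)→856600 …(+1); best=11450 via (D,hash)
  {ABE}: card=3000; try (B,hash)→4970, (E,hash)→5170, (E,nl_idx)→10220, (E,merge)→11270, (B,merge)→14670, (B,nl)→63250 …(+1); best=4970 via (B,hash)
  {ACD}: card=312500; try (A,hash)→13000, (A,merge)→41250, (C,hash)→63800, (A,nl)→631500, (C,nl_idx)→767300, (C,merge)→859800 …(+1); best=13000 via (A,hash)
  {ABD}: card=150000; try (D,hash)→9170, (D,merge)→13470, (B,hash)→55520, (D,nl)→301220, (B,merge)→855220, (B,nl)→3004800; best=9170 via (D,hash)
  {ACDE}: card=1250000; try (C,hash)→220450, (E,hash)→328700, (C,nl_idx)→3061450, (E,nl_idx)→3763000, (C,merge)→3816450, (E,merge)→6264800 …(+2); best=220450 via (C,hash)
  {ABDE}: card=600000; try (D,hash)→15170, (D,merge)→47970, (E,hash)→162370, (B,hash)→212170, (D,nl)→1204970, (E,nl_idx)→1809170 …(+4); best=15170 via (D,hash)
  {ABCD}: card=937500; try (C,hash)→168170, (B,hash)→326220, (C,nl_idx)→2296670, (C,merge)→2864170, (B,merge)→6263420, (B,nl)→18763000 …(+1); best=168170 via (C,hash)
  {ABCDE}: card=3750000; try (C,hash)→624170, (E,hash)→1108870, (B,hash)→1471170, (C,nl_idx)→9165170, (E,nl_idx)→11418170, (C,merge)→12620170 …(+5); best=624170 via (C,hash)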